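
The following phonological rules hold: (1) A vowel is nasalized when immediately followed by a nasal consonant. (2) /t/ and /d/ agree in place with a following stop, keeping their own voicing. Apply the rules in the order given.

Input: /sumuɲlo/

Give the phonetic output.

[sũmũɲlo]

Rule 1: /u/ before nasal /m/ → [ũ]
Rule 1: /u/ before nasal /ɲ/ → [ũ]
After rule 1: sũmũɲlo
Rule 2: no segment meets the rule's conditions; no change.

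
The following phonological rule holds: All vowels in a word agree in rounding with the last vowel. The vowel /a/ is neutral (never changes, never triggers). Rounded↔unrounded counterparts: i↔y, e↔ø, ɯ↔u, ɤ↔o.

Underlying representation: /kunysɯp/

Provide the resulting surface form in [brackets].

/u/ harmonizes with /ɯ/ ([-round]) → [ɯ]
/y/ harmonizes with /ɯ/ ([-round]) → [i]

[kɯnisɯp]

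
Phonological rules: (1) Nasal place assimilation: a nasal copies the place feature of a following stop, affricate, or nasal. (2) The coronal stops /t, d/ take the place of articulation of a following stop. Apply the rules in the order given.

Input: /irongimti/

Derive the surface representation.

[iroŋginti]

Rule 1: /n/ before /g/ (velar) → [ŋ]
Rule 1: /m/ before /t/ (alveolar) → [n]
After rule 1: iroŋginti
Rule 2: no segment meets the rule's conditions; no change.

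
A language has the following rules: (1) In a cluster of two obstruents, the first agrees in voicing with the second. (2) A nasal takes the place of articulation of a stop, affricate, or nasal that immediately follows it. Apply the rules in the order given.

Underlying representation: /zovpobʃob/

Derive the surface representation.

[zofpopʃob]

Rule 1: /v/ before /p/ (voiceless) → [f]
Rule 1: /b/ before /ʃ/ (voiceless) → [p]
After rule 1: zofpopʃob
Rule 2: no segment meets the rule's conditions; no change.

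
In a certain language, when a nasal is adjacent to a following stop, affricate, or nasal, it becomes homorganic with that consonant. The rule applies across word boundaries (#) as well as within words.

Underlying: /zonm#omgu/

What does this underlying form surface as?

/n/ before /m/ (labial) → [m]
/m/ before /g/ (velar) → [ŋ]

[zomm#oŋgu]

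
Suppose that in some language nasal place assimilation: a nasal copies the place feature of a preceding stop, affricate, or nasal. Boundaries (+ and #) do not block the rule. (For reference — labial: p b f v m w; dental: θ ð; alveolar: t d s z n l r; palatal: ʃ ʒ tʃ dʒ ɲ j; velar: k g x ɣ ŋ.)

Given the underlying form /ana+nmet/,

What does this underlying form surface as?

/m/ after /n/ (alveolar) → [n]

[ana+nnet]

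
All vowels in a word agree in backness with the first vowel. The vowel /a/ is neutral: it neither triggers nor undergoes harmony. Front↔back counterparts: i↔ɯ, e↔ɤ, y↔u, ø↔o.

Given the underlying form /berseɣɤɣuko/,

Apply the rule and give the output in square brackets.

[berseɣeɣykø]

/ɤ/ harmonizes with /e/ ([-back]) → [e]
/u/ harmonizes with /e/ ([-back]) → [y]
/o/ harmonizes with /e/ ([-back]) → [ø]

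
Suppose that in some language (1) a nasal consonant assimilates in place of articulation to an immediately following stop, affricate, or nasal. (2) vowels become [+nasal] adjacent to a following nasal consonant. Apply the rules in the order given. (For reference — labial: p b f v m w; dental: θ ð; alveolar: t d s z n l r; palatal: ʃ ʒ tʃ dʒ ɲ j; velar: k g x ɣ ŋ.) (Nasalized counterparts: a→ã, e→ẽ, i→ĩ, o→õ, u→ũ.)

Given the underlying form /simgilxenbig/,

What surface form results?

Rule 1: /m/ before /g/ (velar) → [ŋ]
Rule 1: /n/ before /b/ (labial) → [m]
After rule 1: siŋgilxembig
Rule 2: /i/ before nasal /ŋ/ → [ĩ]
Rule 2: /e/ before nasal /m/ → [ẽ]

[sĩŋgilxẽmbig]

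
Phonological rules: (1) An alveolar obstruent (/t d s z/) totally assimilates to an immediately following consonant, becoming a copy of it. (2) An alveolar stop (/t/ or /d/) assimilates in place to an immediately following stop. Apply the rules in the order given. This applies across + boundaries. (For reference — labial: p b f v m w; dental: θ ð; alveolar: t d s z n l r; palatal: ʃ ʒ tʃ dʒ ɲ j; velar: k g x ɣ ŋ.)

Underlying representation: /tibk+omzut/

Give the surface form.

Rule 1: no segment meets the rule's conditions; no change.
After rule 1: tibk+omzut
Rule 2: no segment meets the rule's conditions; no change.

[tibk+omzut]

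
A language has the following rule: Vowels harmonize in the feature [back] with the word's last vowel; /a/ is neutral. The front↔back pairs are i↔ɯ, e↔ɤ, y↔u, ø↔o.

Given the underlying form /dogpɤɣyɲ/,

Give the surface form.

/o/ harmonizes with /y/ ([-back]) → [ø]
/ɤ/ harmonizes with /y/ ([-back]) → [e]

[døgpeɣyɲ]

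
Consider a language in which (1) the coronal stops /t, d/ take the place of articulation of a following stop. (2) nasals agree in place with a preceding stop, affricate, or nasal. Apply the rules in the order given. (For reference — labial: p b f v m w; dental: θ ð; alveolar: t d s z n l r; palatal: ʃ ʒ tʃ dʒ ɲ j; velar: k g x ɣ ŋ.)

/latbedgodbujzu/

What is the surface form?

Rule 1: /t/ before /b/ (labial) → [p]
Rule 1: /d/ before /g/ (velar) → [g]
Rule 1: /d/ before /b/ (labial) → [b]
After rule 1: lapbeggobbujzu
Rule 2: no segment meets the rule's conditions; no change.

[lapbeggobbujzu]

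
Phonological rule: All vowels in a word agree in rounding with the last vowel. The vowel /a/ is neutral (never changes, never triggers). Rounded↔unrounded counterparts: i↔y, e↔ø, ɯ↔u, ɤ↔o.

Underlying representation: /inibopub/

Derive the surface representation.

[ynybopub]

/i/ harmonizes with /u/ ([+round]) → [y]
/i/ harmonizes with /u/ ([+round]) → [y]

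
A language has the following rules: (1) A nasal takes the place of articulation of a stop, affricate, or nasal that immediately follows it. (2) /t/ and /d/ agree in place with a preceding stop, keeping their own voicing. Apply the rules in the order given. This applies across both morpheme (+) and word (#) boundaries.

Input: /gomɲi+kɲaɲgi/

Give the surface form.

Rule 1: /m/ before /ɲ/ (palatal) → [ɲ]
Rule 1: /ɲ/ before /g/ (velar) → [ŋ]
After rule 1: goɲɲi+kɲaŋgi
Rule 2: no segment meets the rule's conditions; no change.

[goɲɲi+kɲaŋgi]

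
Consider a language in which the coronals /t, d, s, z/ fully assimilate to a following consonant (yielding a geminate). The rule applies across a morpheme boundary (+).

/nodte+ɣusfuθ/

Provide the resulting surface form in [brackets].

[notte+ɣuffuθ]

/d/ before /t/ → [t] (total assimilation)
/s/ before /f/ → [f] (total assimilation)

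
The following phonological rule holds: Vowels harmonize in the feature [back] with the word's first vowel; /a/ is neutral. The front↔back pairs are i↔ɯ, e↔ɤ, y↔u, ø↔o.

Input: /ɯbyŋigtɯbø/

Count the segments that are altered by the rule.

3

/y/ harmonizes with /ɯ/ ([+back]) → [u]
/i/ harmonizes with /ɯ/ ([+back]) → [ɯ]
/ø/ harmonizes with /ɯ/ ([+back]) → [o]
3 segments change.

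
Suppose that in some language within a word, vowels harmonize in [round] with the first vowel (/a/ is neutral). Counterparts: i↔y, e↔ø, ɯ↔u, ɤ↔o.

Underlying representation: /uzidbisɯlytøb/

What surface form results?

[uzydbysulytøb]

/i/ harmonizes with /u/ ([+round]) → [y]
/i/ harmonizes with /u/ ([+round]) → [y]
/ɯ/ harmonizes with /u/ ([+round]) → [u]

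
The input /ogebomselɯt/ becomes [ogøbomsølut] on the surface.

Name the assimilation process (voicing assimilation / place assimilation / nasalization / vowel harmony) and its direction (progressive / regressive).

vowel harmony, progressive

/e/→[ø] /e/→[ø] /ɯ/→[u].
Vowels agree with the first vowel, so the harmony is progressive.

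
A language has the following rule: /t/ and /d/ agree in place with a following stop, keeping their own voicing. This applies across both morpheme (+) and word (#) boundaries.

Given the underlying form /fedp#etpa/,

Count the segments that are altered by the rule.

/d/ before /p/ (labial) → [b]
/t/ before /p/ (labial) → [p]
2 segments change.

2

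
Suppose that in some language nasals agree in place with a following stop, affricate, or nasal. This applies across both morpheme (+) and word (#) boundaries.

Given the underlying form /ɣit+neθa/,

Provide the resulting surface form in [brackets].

no segment meets the rule's conditions; no change.

[ɣit+neθa]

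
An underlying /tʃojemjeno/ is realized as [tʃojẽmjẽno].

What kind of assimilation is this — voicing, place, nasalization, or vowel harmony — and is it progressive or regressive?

/e/→[ẽ] /e/→[ẽ].
Each target copies a feature from the following segment, so the direction is regressive.

nasalization, regressive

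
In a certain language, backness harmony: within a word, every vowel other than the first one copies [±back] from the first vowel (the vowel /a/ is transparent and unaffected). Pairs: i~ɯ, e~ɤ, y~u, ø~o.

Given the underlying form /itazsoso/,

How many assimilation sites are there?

2

/o/ harmonizes with /i/ ([-back]) → [ø]
/o/ harmonizes with /i/ ([-back]) → [ø]
2 segments change.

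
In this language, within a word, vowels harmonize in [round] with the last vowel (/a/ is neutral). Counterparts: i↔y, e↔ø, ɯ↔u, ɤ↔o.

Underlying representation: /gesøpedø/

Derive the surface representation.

[gøsøpødø]

/e/ harmonizes with /ø/ ([+round]) → [ø]
/e/ harmonizes with /ø/ ([+round]) → [ø]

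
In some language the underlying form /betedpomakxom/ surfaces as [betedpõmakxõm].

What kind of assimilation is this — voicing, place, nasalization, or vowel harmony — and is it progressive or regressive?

nasalization, regressive

/o/→[õ] /o/→[õ].
Each target copies a feature from the following segment, so the direction is regressive.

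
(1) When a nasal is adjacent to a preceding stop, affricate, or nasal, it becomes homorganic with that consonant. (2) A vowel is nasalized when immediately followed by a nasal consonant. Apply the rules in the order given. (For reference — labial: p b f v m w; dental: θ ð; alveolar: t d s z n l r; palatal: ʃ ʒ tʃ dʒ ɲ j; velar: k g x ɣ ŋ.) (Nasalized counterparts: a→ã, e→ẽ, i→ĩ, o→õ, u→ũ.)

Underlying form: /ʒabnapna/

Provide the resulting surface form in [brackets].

Rule 1: /n/ after /b/ (labial) → [m]
Rule 1: /n/ after /p/ (labial) → [m]
After rule 1: ʒabmapma
Rule 2: no segment meets the rule's conditions; no change.

[ʒabmapma]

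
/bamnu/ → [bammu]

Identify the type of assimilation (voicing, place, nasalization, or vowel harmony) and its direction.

place assimilation, progressive

/n/→[m].
Each target copies a feature from the preceding segment, so the direction is progressive.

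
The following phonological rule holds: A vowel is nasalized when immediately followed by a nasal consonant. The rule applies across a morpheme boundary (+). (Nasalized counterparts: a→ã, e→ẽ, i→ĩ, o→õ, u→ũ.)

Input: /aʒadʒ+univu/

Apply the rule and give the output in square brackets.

[aʒadʒ+ũnivu]

/u/ before nasal /n/ → [ũ]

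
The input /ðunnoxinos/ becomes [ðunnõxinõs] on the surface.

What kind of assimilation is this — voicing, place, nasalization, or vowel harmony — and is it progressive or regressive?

/o/→[õ] /o/→[õ].
Each target copies a feature from the preceding segment, so the direction is progressive.

nasalization, progressive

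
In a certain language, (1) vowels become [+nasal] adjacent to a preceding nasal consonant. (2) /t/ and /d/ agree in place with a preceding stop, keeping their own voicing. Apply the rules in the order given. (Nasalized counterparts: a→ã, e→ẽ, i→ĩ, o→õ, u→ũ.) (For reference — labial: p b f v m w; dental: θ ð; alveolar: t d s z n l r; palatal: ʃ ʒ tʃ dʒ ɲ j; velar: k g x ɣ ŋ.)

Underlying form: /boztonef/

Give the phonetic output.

[boztonẽf]

Rule 1: /e/ after nasal /n/ → [ẽ]
After rule 1: boztonẽf
Rule 2: no segment meets the rule's conditions; no change.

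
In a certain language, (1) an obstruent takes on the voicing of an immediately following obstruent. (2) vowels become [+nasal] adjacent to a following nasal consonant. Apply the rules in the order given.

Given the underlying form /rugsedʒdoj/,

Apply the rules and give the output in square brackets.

Rule 1: /g/ before /s/ (voiceless) → [k]
After rule 1: ruksedʒdoj
Rule 2: no segment meets the rule's conditions; no change.

[ruksedʒdoj]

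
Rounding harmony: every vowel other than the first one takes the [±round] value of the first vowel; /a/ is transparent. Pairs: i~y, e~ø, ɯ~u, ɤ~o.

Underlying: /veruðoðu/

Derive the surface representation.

[verɯðɤðɯ]

/u/ harmonizes with /e/ ([-round]) → [ɯ]
/o/ harmonizes with /e/ ([-round]) → [ɤ]
/u/ harmonizes with /e/ ([-round]) → [ɯ]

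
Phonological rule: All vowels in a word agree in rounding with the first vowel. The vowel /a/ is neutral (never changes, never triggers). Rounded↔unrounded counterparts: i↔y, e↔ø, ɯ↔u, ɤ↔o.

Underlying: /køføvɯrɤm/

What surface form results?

/ɯ/ harmonizes with /ø/ ([+round]) → [u]
/ɤ/ harmonizes with /ø/ ([+round]) → [o]

[køføvurom]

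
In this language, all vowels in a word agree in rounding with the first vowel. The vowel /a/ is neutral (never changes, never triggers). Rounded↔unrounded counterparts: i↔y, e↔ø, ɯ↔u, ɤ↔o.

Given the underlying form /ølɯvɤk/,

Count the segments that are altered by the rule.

2

/ɯ/ harmonizes with /ø/ ([+round]) → [u]
/ɤ/ harmonizes with /ø/ ([+round]) → [o]
2 segments change.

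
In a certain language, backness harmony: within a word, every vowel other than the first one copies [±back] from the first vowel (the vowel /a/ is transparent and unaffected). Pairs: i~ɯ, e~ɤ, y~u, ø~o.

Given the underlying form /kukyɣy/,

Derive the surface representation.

[kukuɣu]

/y/ harmonizes with /u/ ([+back]) → [u]
/y/ harmonizes with /u/ ([+back]) → [u]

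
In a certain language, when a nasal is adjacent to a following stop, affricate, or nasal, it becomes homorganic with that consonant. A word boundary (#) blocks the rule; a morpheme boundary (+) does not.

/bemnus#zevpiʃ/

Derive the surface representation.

/m/ before /n/ (alveolar) → [n]

[bennus#zevpiʃ]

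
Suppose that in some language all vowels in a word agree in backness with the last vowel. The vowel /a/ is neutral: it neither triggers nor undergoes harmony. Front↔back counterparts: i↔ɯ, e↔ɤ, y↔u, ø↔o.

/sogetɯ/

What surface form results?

/e/ harmonizes with /ɯ/ ([+back]) → [ɤ]

[sogɤtɯ]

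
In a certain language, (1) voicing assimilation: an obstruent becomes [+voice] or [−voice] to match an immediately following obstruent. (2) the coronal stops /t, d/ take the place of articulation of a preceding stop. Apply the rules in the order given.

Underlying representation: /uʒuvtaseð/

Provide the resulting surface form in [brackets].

[uʒuftaseð]

Rule 1: /v/ before /t/ (voiceless) → [f]
After rule 1: uʒuftaseð
Rule 2: no segment meets the rule's conditions; no change.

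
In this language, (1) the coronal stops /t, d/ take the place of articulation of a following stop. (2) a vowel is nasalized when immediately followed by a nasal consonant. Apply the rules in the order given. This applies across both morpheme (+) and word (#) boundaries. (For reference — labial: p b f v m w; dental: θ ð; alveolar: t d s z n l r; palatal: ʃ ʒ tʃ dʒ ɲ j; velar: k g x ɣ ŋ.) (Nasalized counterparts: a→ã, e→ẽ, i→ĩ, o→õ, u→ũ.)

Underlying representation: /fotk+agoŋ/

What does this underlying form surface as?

Rule 1: /t/ before /k/ (velar) → [k]
After rule 1: fokk+agoŋ
Rule 2: /o/ before nasal /ŋ/ → [õ]

[fokk+agõŋ]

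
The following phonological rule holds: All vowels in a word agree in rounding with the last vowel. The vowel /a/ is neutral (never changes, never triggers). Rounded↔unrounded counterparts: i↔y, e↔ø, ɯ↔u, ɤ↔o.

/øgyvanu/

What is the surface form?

[øgyvanu]

no segment meets the rule's conditions; no change.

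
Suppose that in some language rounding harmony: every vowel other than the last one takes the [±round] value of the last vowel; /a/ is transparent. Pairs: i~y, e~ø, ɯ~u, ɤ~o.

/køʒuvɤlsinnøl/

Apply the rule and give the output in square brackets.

/ɤ/ harmonizes with /ø/ ([+round]) → [o]
/i/ harmonizes with /ø/ ([+round]) → [y]

[køʒuvolsynnøl]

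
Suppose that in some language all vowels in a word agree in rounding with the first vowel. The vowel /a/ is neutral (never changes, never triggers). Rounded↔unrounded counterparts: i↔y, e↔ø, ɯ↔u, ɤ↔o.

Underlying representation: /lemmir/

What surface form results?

no segment meets the rule's conditions; no change.

[lemmir]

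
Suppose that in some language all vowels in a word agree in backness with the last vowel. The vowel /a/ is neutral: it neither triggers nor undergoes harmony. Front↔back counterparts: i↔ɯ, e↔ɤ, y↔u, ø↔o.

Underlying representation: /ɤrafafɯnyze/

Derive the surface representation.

/ɤ/ harmonizes with /e/ ([-back]) → [e]
/ɯ/ harmonizes with /e/ ([-back]) → [i]

[erafafinyze]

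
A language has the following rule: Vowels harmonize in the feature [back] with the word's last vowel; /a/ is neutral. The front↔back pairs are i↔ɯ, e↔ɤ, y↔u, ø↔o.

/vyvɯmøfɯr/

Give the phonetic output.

/y/ harmonizes with /ɯ/ ([+back]) → [u]
/ø/ harmonizes with /ɯ/ ([+back]) → [o]

[vuvɯmofɯr]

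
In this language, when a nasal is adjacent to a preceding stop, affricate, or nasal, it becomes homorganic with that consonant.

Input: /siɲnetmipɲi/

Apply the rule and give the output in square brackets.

/n/ after /ɲ/ (palatal) → [ɲ]
/m/ after /t/ (alveolar) → [n]
/ɲ/ after /p/ (labial) → [m]

[siɲɲetnipmi]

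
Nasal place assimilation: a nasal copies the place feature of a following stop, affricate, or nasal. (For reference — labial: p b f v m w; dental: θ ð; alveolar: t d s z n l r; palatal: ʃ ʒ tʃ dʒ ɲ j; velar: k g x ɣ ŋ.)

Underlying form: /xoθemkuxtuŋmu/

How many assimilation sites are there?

2

/m/ before /k/ (velar) → [ŋ]
/ŋ/ before /m/ (labial) → [m]
2 segments change.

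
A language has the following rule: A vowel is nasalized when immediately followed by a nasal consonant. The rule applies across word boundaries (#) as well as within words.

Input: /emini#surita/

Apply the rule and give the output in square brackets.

[ẽmĩni#surita]

/e/ before nasal /m/ → [ẽ]
/i/ before nasal /n/ → [ĩ]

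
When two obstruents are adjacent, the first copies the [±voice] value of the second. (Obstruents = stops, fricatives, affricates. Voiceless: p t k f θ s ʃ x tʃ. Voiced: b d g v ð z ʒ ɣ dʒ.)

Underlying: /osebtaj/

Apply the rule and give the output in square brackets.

/b/ before /t/ (voiceless) → [p]

[oseptaj]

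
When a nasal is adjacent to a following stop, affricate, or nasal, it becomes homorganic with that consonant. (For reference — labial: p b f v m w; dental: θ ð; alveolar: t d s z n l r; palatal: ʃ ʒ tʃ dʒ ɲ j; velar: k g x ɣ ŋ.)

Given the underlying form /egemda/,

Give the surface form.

/m/ before /d/ (alveolar) → [n]

[egenda]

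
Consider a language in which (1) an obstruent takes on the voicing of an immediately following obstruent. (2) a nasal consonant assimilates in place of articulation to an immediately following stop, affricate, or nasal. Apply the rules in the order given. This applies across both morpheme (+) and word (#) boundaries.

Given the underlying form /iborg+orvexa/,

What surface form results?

Rule 1: no segment meets the rule's conditions; no change.
After rule 1: iborg+orvexa
Rule 2: no segment meets the rule's conditions; no change.

[iborg+orvexa]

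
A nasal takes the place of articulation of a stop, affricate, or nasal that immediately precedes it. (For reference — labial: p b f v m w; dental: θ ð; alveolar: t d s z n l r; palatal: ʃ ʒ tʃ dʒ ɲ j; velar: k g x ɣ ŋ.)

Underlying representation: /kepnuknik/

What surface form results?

/n/ after /p/ (labial) → [m]
/n/ after /k/ (velar) → [ŋ]

[kepmukŋik]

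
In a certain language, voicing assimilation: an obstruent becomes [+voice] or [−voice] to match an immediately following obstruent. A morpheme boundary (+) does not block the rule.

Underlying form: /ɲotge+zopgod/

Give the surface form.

[ɲodge+zobgod]

/t/ before /g/ (voiced) → [d]
/p/ before /g/ (voiced) → [b]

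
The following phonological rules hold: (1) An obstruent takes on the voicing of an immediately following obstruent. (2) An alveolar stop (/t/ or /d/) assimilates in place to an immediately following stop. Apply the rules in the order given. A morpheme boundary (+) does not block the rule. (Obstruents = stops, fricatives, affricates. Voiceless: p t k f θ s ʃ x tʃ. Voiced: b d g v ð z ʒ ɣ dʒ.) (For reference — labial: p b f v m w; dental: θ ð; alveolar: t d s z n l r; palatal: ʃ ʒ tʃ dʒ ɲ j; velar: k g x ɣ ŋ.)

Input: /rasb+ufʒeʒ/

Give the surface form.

[razb+uvʒeʒ]

Rule 1: /s/ before /b/ (voiced) → [z]
Rule 1: /f/ before /ʒ/ (voiced) → [v]
After rule 1: razb+uvʒeʒ
Rule 2: no segment meets the rule's conditions; no change.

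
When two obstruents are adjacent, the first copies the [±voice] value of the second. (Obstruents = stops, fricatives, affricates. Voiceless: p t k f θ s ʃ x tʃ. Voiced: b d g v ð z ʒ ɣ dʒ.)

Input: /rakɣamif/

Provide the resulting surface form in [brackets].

/k/ before /ɣ/ (voiced) → [g]

[ragɣamif]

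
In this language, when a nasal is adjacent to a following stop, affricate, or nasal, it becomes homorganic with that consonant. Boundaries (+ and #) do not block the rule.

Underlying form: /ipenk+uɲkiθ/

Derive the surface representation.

[ipeŋk+uŋkiθ]

/n/ before /k/ (velar) → [ŋ]
/ɲ/ before /k/ (velar) → [ŋ]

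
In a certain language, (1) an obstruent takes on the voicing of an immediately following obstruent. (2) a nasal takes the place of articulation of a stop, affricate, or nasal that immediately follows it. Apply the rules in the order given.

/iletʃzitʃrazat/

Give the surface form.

[iledʒzitʃrazat]

Rule 1: /tʃ/ before /z/ (voiced) → [dʒ]
After rule 1: iledʒzitʃrazat
Rule 2: no segment meets the rule's conditions; no change.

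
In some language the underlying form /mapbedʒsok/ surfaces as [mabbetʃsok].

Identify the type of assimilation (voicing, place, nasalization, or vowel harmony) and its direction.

/p/→[b] /dʒ/→[tʃ].
Each target copies a feature from the following segment, so the direction is regressive.

voicing assimilation, regressive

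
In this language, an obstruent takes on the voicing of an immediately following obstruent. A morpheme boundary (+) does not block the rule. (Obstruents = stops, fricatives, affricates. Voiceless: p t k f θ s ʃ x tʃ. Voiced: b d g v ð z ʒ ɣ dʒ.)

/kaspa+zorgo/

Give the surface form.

no segment meets the rule's conditions; no change.

[kaspa+zorgo]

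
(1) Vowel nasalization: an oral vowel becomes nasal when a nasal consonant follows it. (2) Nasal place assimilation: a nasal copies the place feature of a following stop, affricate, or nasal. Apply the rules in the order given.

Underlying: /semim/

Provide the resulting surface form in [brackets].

Rule 1: /e/ before nasal /m/ → [ẽ]
Rule 1: /i/ before nasal /m/ → [ĩ]
After rule 1: sẽmĩm
Rule 2: no segment meets the rule's conditions; no change.

[sẽmĩm]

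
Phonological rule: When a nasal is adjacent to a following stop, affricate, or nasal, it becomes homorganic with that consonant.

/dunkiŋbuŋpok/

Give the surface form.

[duŋkimbumpok]

/n/ before /k/ (velar) → [ŋ]
/ŋ/ before /b/ (labial) → [m]
/ŋ/ before /p/ (labial) → [m]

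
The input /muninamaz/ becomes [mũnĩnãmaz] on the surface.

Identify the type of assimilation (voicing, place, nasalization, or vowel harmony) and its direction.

/u/→[ũ] /i/→[ĩ] /a/→[ã].
Each target copies a feature from the following segment, so the direction is regressive.

nasalization, regressive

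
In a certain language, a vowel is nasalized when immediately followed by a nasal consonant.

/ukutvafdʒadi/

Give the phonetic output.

[ukutvafdʒadi]

no segment meets the rule's conditions; no change.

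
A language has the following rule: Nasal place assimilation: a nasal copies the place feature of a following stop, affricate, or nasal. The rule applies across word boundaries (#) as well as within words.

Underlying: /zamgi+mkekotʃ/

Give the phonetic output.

[zaŋgi+ŋkekotʃ]

/m/ before /g/ (velar) → [ŋ]
/m/ before /k/ (velar) → [ŋ]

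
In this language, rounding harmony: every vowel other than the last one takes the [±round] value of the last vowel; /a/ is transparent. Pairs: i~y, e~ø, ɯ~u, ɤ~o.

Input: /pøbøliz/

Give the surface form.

/ø/ harmonizes with /i/ ([-round]) → [e]
/ø/ harmonizes with /i/ ([-round]) → [e]

[pebeliz]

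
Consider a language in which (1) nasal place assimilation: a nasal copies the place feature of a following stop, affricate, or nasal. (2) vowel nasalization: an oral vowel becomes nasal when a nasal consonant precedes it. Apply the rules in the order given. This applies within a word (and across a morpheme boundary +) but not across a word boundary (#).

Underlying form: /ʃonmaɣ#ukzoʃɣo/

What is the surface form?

[ʃommãɣ#ukzoʃɣo]

Rule 1: /n/ before /m/ (labial) → [m]
After rule 1: ʃommaɣ#ukzoʃɣo
Rule 2: /a/ after nasal /m/ → [ã]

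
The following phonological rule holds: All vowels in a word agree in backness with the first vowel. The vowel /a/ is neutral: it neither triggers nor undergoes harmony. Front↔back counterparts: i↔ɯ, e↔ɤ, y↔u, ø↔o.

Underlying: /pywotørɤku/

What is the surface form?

/o/ harmonizes with /y/ ([-back]) → [ø]
/ɤ/ harmonizes with /y/ ([-back]) → [e]
/u/ harmonizes with /y/ ([-back]) → [y]

[pywøtøreky]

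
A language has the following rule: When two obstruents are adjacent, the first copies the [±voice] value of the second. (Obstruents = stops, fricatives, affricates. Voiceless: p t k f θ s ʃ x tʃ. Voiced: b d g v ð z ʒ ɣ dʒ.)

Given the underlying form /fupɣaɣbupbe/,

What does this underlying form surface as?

/p/ before /ɣ/ (voiced) → [b]
/p/ before /b/ (voiced) → [b]

[fubɣaɣbubbe]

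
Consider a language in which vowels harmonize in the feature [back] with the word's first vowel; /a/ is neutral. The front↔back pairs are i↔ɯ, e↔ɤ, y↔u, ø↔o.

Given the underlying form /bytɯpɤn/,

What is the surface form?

/ɯ/ harmonizes with /y/ ([-back]) → [i]
/ɤ/ harmonizes with /y/ ([-back]) → [e]

[bytipen]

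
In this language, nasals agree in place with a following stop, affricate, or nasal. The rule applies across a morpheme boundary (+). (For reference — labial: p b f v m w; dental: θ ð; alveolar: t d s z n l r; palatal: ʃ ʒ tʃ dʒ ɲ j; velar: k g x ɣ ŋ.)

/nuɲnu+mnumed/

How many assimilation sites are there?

/ɲ/ before /n/ (alveolar) → [n]
/m/ before /n/ (alveolar) → [n]
2 segments change.

2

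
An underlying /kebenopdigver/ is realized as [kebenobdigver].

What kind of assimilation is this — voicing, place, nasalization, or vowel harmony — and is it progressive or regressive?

voicing assimilation, regressive

/p/→[b].
Each target copies a feature from the following segment, so the direction is regressive.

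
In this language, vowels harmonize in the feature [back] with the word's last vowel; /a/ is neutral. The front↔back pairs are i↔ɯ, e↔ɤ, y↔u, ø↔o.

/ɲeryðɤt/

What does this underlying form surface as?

/e/ harmonizes with /ɤ/ ([+back]) → [ɤ]
/y/ harmonizes with /ɤ/ ([+back]) → [u]

[ɲɤruðɤt]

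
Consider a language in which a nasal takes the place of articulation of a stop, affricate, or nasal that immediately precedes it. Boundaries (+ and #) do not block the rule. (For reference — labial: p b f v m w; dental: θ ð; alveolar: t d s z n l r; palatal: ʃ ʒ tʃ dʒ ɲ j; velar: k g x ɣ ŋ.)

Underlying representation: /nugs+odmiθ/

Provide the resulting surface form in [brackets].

/m/ after /d/ (alveolar) → [n]

[nugs+odniθ]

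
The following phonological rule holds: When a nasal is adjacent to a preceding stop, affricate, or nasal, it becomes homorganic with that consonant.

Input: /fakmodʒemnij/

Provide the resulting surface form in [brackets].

[fakŋodʒemmij]

/m/ after /k/ (velar) → [ŋ]
/n/ after /m/ (labial) → [m]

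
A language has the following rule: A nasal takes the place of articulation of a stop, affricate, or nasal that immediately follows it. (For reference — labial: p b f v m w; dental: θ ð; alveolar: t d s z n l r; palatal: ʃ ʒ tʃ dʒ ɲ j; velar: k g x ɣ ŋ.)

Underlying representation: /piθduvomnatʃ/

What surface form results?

/m/ before /n/ (alveolar) → [n]

[piθduvonnatʃ]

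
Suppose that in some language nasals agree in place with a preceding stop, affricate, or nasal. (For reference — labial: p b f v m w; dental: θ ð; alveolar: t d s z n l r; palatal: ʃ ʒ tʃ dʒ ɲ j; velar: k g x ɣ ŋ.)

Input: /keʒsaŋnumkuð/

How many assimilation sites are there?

/n/ after /ŋ/ (velar) → [ŋ]
1 segment changes.

1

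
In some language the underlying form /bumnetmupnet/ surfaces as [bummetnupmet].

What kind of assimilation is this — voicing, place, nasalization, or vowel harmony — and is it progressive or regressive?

/n/→[m] /m/→[n] /n/→[m].
Each target copies a feature from the preceding segment, so the direction is progressive.

place assimilation, progressive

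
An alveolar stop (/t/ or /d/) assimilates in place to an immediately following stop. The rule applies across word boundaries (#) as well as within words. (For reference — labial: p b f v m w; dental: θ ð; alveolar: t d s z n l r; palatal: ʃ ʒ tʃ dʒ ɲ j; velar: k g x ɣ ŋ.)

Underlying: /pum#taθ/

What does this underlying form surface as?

[pum#taθ]

no segment meets the rule's conditions; no change.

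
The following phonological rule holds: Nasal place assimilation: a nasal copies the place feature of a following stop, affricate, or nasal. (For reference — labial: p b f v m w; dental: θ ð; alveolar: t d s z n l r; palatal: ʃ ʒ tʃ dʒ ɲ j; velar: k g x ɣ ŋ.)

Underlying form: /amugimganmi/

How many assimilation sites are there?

2

/m/ before /g/ (velar) → [ŋ]
/n/ before /m/ (labial) → [m]
2 segments change.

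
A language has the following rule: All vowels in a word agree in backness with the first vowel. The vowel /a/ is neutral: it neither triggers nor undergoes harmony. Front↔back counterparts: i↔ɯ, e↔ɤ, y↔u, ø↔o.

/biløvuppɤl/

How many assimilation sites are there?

/u/ harmonizes with /i/ ([-back]) → [y]
/ɤ/ harmonizes with /i/ ([-back]) → [e]
2 segments change.

2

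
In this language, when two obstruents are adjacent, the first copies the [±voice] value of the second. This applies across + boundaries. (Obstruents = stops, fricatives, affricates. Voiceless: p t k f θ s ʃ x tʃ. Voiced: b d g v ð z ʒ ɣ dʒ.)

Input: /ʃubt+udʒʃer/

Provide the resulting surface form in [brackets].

/b/ before /t/ (voiceless) → [p]
/dʒ/ before /ʃ/ (voiceless) → [tʃ]

[ʃupt+utʃʃer]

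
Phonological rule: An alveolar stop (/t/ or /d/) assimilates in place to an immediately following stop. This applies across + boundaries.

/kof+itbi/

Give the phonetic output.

/t/ before /b/ (labial) → [p]

[kof+ipbi]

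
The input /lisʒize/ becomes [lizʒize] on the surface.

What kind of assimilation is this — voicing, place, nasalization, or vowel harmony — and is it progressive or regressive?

voicing assimilation, regressive

/s/→[z].
Each target copies a feature from the following segment, so the direction is regressive.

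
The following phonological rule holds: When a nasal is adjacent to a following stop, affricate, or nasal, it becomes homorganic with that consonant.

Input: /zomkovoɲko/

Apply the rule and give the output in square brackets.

/m/ before /k/ (velar) → [ŋ]
/ɲ/ before /k/ (velar) → [ŋ]

[zoŋkovoŋko]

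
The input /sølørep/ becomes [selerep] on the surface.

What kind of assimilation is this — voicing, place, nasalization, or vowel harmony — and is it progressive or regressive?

/ø/→[e] /ø/→[e].
Vowels agree with the last vowel, so the harmony is regressive.

vowel harmony, regressive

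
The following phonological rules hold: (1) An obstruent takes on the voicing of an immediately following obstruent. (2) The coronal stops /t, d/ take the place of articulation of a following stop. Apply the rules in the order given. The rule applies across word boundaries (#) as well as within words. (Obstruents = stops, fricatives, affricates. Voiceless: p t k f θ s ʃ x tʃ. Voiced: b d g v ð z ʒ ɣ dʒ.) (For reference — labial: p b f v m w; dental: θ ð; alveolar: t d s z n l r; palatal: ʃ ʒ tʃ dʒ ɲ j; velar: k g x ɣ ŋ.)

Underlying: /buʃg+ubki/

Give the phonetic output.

Rule 1: /ʃ/ before /g/ (voiced) → [ʒ]
Rule 1: /b/ before /k/ (voiceless) → [p]
After rule 1: buʒg+upki
Rule 2: no segment meets the rule's conditions; no change.

[buʒg+upki]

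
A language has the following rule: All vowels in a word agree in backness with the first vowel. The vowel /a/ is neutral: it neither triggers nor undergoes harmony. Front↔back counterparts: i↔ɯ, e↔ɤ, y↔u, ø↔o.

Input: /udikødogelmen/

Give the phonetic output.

/i/ harmonizes with /u/ ([+back]) → [ɯ]
/ø/ harmonizes with /u/ ([+back]) → [o]
/e/ harmonizes with /u/ ([+back]) → [ɤ]
/e/ harmonizes with /u/ ([+back]) → [ɤ]

[udɯkodogɤlmɤn]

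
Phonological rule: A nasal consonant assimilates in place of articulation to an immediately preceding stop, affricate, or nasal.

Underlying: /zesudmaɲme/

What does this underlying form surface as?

[zesudnaɲɲe]

/m/ after /d/ (alveolar) → [n]
/m/ after /ɲ/ (palatal) → [ɲ]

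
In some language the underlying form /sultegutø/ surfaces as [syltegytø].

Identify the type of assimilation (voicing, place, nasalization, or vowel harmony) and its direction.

/u/→[y] /u/→[y].
Vowels agree with the last vowel, so the harmony is regressive.

vowel harmony, regressive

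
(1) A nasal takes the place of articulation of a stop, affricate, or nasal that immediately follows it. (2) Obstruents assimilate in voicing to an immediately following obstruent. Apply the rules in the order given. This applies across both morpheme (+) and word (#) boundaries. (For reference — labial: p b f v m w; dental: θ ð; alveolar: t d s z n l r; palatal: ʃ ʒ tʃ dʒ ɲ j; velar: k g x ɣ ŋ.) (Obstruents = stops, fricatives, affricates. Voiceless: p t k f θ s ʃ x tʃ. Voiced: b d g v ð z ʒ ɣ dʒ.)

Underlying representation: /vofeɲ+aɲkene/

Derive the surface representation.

[vofeɲ+aŋkene]

Rule 1: /ɲ/ before /k/ (velar) → [ŋ]
After rule 1: vofeɲ+aŋkene
Rule 2: no segment meets the rule's conditions; no change.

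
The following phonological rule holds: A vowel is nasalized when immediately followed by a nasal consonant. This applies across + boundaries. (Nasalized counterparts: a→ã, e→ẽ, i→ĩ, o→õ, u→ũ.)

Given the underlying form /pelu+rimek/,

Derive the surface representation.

[pelu+rĩmek]

/i/ before nasal /m/ → [ĩ]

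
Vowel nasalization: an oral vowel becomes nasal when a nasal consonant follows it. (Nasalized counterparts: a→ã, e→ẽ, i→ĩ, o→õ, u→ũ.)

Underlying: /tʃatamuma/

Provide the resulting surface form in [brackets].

[tʃatãmũma]

/a/ before nasal /m/ → [ã]
/u/ before nasal /m/ → [ũ]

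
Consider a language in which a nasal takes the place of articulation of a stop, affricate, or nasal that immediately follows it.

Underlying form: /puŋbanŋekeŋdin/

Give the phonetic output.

/ŋ/ before /b/ (labial) → [m]
/n/ before /ŋ/ (velar) → [ŋ]
/ŋ/ before /d/ (alveolar) → [n]

[pumbaŋŋekendin]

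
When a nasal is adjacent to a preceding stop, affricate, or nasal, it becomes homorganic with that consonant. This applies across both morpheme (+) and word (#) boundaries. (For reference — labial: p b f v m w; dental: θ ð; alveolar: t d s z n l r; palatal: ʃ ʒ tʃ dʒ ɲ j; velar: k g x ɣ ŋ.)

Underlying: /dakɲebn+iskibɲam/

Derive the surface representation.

/ɲ/ after /k/ (velar) → [ŋ]
/n/ after /b/ (labial) → [m]
/ɲ/ after /b/ (labial) → [m]

[dakŋebm+iskibmam]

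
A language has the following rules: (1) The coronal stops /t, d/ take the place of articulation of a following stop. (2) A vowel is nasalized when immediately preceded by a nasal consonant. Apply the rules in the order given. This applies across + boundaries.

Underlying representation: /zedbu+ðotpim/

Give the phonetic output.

Rule 1: /d/ before /b/ (labial) → [b]
Rule 1: /t/ before /p/ (labial) → [p]
After rule 1: zebbu+ðoppim
Rule 2: no segment meets the rule's conditions; no change.

[zebbu+ðoppim]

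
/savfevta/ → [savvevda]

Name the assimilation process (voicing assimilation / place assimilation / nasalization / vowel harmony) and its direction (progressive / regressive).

voicing assimilation, progressive

/f/→[v] /t/→[d].
Each target copies a feature from the preceding segment, so the direction is progressive.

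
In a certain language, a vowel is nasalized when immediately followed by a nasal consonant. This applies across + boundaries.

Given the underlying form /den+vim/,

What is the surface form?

[dẽn+vĩm]

/e/ before nasal /n/ → [ẽ]
/i/ before nasal /m/ → [ĩ]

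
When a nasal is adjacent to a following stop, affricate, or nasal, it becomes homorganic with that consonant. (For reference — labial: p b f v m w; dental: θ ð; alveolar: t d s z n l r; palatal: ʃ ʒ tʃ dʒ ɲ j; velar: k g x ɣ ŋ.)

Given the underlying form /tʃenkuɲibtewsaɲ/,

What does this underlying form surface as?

[tʃeŋkuɲibtewsaɲ]

/n/ before /k/ (velar) → [ŋ]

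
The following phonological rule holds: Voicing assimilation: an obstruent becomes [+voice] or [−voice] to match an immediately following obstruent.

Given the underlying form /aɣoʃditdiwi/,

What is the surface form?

[aɣoʒdiddiwi]

/ʃ/ before /d/ (voiced) → [ʒ]
/t/ before /d/ (voiced) → [d]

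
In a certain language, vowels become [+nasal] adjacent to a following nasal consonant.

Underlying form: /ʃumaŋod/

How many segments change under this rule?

/u/ before nasal /m/ → [ũ]
/a/ before nasal /ŋ/ → [ã]
2 segments change.

2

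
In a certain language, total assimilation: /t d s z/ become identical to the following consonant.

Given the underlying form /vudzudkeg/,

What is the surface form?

/d/ before /z/ → [z] (total assimilation)
/d/ before /k/ → [k] (total assimilation)

[vuzzukkeg]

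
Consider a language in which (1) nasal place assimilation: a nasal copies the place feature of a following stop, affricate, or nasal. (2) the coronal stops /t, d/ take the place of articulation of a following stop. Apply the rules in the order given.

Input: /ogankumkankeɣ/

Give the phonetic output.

[ogaŋkuŋkaŋkeɣ]

Rule 1: /n/ before /k/ (velar) → [ŋ]
Rule 1: /m/ before /k/ (velar) → [ŋ]
Rule 1: /n/ before /k/ (velar) → [ŋ]
After rule 1: ogaŋkuŋkaŋkeɣ
Rule 2: no segment meets the rule's conditions; no change.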